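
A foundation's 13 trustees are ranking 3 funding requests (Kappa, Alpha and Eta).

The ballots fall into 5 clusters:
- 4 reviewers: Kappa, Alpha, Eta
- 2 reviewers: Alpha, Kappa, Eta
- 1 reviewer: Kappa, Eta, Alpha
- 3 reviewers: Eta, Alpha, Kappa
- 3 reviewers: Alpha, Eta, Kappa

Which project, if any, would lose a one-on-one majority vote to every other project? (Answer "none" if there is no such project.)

Pairwise majorities:
Kappa vs Alpha: Alpha, 8–5.
Kappa vs Eta: 4+2+1 = 7 for Kappa, 6 for Eta — Kappa by 7–6.
Alpha vs Eta: Alpha is ranked higher on 4+2+3 = 9 ballots, Eta on 4. Alpha wins 9–4.
Only Eta has no wins; Eta is the Condorcet loser.

Eta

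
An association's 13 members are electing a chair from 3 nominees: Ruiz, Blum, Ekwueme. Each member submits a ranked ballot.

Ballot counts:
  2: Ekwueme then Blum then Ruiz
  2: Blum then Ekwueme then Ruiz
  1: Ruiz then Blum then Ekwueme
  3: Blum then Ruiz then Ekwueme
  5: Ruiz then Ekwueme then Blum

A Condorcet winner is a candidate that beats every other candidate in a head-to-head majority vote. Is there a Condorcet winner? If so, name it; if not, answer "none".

none

Head-to-head results (13 voters):
Ruiz vs Blum: 1+5 = 6 for Ruiz, 7 for Blum — Blum by 7–6.
Ruiz vs Ekwueme: Ruiz preferred on 1+3+5 = 9 ballots; Ruiz wins 9–4.
Blum vs Ekwueme: Blum is ranked higher on 2+1+3 = 6 ballots, Ekwueme on 7. Ekwueme wins 7–6.
No candidate is unbeaten: Ruiz loses to Blum; Blum loses to Ekwueme; Ekwueme loses to Ruiz. In particular Ruiz > Ekwueme > Blum > Ruiz is a majority cycle — no Condorcet winner exists.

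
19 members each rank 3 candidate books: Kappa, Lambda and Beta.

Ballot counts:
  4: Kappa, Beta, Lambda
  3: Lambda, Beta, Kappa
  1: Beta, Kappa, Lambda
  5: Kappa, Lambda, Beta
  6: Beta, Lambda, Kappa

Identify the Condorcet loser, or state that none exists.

Pairwise majorities:
Kappa vs Lambda: Kappa, 10–9.
Kappa vs Beta: 9 to 10, Beta.
Lambda vs Beta: Lambda preferred on 3+5 = 8 ballots; Beta wins 11–8.
Lambda is beaten in every head-to-head and is the Condorcet loser.

Lambda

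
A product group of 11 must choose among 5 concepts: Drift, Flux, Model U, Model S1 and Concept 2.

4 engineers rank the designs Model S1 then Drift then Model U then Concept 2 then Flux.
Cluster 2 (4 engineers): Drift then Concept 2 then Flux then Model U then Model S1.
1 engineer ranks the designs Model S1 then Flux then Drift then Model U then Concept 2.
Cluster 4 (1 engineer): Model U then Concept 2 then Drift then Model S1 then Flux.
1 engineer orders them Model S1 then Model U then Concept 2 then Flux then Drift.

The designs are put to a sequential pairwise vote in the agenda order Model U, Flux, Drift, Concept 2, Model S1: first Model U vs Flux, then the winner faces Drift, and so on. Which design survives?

Model S1

Round 1: Model U vs Flux — 6–5, Model U advances.
Round 2: Model U vs Drift — 2–9, Drift advances.
Round 3: Drift vs Concept 2 — 9–2, Drift advances.
Round 4: Drift vs Model S1 — 5–6, Model S1 advances.
The agenda winner is Model S1.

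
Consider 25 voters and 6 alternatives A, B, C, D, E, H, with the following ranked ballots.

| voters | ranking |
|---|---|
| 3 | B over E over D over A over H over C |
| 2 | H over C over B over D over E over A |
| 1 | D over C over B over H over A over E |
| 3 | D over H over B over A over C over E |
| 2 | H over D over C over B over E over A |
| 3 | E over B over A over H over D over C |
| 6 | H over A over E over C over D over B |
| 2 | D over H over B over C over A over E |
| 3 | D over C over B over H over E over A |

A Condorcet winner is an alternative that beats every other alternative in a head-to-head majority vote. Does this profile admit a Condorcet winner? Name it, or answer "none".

Head-to-head results (25 voters):
A–B: B 19–6.
A–C: A 15–10.
A vs D: D, 16–9.
A vs E: E, 13–12.
A–H: H 19–6.
B vs C: C wins 14–11.
B vs D: D wins 17–8.
B–E: B 16–9.
B vs H: H, 15–10.
C vs D: D, 17–8.
C vs E: C, 13–12.
C vs H: H, 21–4.
D vs E: D wins 13–12.
D vs H: H wins 13–12.
E vs H: H wins 19–6.
H beats each of A, B, C, D, E — H is the Condorcet winner.

H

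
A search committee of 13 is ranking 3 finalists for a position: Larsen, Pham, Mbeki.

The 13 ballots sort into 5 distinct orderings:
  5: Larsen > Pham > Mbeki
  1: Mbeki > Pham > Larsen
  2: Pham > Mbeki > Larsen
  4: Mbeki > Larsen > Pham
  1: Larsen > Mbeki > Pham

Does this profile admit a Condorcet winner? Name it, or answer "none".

none

Pairwise majorities:
Larsen vs Pham: Larsen wins 10–3.
Larsen vs Mbeki: 5+1 = 6 for Larsen, 7 for Mbeki — Mbeki by 7–6.
Pham vs Mbeki: 5+2 = 7 for Pham, 6 for Mbeki — Pham by 7–6.
Every candidate loses at least once (Larsen loses to Mbeki; Pham loses to Larsen; Mbeki loses to Pham). The majority relation contains the cycle Larsen → Pham → Mbeki → Larsen, so there is no Condorcet winner.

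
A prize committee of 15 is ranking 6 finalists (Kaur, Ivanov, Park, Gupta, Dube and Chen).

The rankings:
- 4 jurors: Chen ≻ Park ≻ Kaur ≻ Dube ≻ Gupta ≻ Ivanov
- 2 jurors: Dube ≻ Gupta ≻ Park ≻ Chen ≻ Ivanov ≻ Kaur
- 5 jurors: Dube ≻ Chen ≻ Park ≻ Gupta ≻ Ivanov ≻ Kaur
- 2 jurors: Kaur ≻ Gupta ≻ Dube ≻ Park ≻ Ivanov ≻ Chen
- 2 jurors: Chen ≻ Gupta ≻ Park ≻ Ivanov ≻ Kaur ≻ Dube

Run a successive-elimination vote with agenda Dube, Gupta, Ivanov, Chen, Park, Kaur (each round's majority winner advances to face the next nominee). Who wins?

Round 1: Dube vs Gupta — 11–4, Dube advances.
Round 2: Dube vs Ivanov — 13–2, Dube advances.
Round 3: Dube vs Chen — 9–6, Dube advances.
Round 4: Dube vs Park — 9–6, Dube advances.
Round 5: Dube vs Kaur — 7–8, Kaur advances.
The agenda winner is Kaur.

Kaur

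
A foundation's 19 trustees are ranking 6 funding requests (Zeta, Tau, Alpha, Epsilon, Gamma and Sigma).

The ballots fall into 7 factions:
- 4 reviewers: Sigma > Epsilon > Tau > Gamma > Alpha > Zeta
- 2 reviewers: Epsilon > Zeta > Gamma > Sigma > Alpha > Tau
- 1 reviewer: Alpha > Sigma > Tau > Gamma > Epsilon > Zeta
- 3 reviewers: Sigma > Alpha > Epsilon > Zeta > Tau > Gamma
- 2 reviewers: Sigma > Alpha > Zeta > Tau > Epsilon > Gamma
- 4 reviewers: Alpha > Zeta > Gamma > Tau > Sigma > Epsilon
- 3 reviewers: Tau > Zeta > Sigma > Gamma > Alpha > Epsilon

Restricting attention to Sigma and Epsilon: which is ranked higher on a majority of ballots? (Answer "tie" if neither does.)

Ballots ranking Sigma above Epsilon: 4 + 1 + 3 + 2 + 4 + 3 = 17.
Ballots ranking Epsilon above Sigma: 19 − 17 = 2.
Sigma wins the head-to-head 17–2.

Sigma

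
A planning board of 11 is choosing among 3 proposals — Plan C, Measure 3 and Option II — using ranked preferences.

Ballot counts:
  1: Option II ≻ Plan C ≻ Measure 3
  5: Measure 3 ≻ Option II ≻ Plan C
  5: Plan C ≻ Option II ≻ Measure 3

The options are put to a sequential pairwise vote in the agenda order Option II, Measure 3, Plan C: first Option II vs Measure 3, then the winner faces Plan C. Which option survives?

Option II

Round 1: Option II vs Measure 3 — 6–5, Option II advances.
Round 2: Option II vs Plan C — 6–5, Option II advances.
Option II survives the agenda.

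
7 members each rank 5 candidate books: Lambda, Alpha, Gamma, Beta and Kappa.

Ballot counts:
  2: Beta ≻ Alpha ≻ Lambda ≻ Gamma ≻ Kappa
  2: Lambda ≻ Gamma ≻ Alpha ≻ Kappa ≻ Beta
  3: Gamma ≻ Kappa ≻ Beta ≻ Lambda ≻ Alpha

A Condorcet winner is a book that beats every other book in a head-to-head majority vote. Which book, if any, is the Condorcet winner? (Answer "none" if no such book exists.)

none

Pairwise majorities:
Lambda vs Alpha: Lambda, 5–2.
Lambda vs Gamma: Lambda wins 4–3.
Lambda vs Beta: Lambda preferred on 2 ballots; Beta wins 5–2.
Lambda vs Kappa: 2+2 = 4 for Lambda, 3 for Kappa — Lambda by 4–3.
Alpha vs Gamma: 2 to 5, Gamma.
Alpha vs Beta: Beta wins 5–2.
Alpha vs Kappa: Alpha wins 4–3.
Gamma vs Beta: 2+3 = 5 for Gamma, 2 for Beta — Gamma by 5–2.
Gamma vs Kappa: Gamma, 7–0.
Beta–Kappa: Kappa 5–2.
Each book drops at least one matchup (Lambda loses to Beta; Alpha loses to Lambda; Gamma loses to Lambda; Beta loses to Gamma; Kappa loses to Lambda); the cycle Lambda > Gamma > Beta > Lambda rules out a Condorcet winner.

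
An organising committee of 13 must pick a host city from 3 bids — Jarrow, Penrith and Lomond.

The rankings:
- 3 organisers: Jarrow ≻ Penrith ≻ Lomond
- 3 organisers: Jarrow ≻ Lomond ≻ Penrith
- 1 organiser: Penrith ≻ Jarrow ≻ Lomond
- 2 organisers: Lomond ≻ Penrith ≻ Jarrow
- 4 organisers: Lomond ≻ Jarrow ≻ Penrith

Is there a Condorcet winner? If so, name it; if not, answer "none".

Check each pair by majority over 13 ballots:
Jarrow vs Penrith: Jarrow wins 10–3.
Jarrow vs Lomond: Jarrow wins 7–6.
Penrith vs Lomond: Lomond wins 9–4.
Jarrow defeats every rival head-to-head and is the Condorcet winner.

Jarrow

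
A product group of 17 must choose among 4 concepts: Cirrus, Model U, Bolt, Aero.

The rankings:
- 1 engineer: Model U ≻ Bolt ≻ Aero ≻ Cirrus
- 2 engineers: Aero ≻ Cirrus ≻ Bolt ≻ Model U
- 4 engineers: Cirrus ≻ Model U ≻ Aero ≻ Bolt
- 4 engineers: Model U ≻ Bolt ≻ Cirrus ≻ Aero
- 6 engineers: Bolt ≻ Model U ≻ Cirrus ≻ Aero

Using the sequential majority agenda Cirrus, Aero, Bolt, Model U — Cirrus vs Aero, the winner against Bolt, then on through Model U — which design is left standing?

Round 1: Cirrus vs Aero — 14–3, Cirrus advances.
Round 2: Cirrus vs Bolt — 6–11, Bolt advances.
Round 3: Bolt vs Model U — 8–9, Model U advances.
The agenda winner is Model U.

Model U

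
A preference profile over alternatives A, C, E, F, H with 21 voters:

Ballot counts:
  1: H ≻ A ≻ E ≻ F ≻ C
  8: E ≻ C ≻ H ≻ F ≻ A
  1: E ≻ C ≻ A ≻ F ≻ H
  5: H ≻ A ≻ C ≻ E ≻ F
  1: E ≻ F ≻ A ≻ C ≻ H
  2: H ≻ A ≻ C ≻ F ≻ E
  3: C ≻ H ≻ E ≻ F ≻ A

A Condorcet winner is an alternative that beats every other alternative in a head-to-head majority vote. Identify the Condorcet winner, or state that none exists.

none

Head-to-head results (21 voters):
A vs C: C wins 12–9.
A vs E: 1+5+2 = 8 for A, 13 for E — E by 13–8.
A–F: F 12–9.
A vs H: H wins 19–2.
C vs E: 10 to 11, E.
C vs F: C preferred on 8+1+5+2+3 = 19 ballots; C wins 19–2.
C vs H: 8+1+1+3 = 13 for C, 8 for H — C by 13–8.
E vs F: E, 19–2.
E vs H: H wins 11–10.
F vs H: H, 19–2.
Every alternative loses at least once (A loses to C; C loses to E; E loses to H; F loses to C; H loses to C). The majority relation contains the cycle C > H > E > C, so there is no Condorcet winner.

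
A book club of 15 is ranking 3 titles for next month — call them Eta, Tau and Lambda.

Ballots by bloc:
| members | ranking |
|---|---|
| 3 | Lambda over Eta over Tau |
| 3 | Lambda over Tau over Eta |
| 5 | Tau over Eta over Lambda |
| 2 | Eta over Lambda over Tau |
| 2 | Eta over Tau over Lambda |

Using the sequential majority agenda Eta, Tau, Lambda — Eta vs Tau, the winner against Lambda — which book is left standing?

Round 1: Eta vs Tau — 7–8, Tau advances.
Round 2: Tau vs Lambda — 7–8, Lambda advances.
The agenda winner is Lambda.

Lambda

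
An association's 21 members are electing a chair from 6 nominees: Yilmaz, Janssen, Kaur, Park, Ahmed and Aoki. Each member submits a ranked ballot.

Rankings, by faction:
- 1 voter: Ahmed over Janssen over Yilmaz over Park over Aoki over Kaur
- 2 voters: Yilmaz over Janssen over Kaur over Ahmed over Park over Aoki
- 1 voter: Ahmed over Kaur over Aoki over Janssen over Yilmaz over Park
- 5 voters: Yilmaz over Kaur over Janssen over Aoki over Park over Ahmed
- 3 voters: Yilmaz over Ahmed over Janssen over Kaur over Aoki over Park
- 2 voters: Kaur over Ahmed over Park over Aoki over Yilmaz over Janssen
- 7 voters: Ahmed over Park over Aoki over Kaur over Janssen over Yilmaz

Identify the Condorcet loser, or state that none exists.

Aoki

Head-to-head results (21 voters):
Yilmaz vs Janssen: 12 to 9, Yilmaz.
Yilmaz vs Kaur: Yilmaz wins 11–10.
Yilmaz vs Park: 1+2+1+5+3 = 12 for Yilmaz, 9 for Park — Yilmaz by 12–9.
Yilmaz vs Ahmed: 10 to 11, Ahmed.
Yilmaz–Aoki: Yilmaz 11–10.
Janssen vs Kaur: 6 to 15, Kaur.
Janssen vs Park: 1+2+1+5+3 = 12 for Janssen, 9 for Park — Janssen by 12–9.
Janssen vs Ahmed: Janssen is ranked higher on 2+5 = 7 ballots, Ahmed on 14. Ahmed wins 14–7.
Janssen vs Aoki: Janssen, 11–10.
Kaur vs Park: Kaur is ranked higher on 2+1+5+3+2 = 13 ballots, Park on 8. Kaur wins 13–8.
Kaur vs Ahmed: Ahmed, 12–9.
Kaur–Aoki: Kaur 13–8.
Park vs Ahmed: Park preferred on 5 ballots; Ahmed wins 16–5.
Park vs Aoki: Park, 12–9.
Ahmed–Aoki: Ahmed 16–5.
Aoki loses to every other candidate — it is the Condorcet loser.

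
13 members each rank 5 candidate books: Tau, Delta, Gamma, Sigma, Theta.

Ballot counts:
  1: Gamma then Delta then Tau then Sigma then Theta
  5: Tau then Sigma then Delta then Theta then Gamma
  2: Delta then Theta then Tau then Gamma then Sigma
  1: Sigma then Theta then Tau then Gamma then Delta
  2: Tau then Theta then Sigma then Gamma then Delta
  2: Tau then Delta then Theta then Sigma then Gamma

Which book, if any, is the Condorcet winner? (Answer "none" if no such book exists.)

Head-to-head results (13 members):
Tau vs Delta: Tau wins 10–3.
Tau vs Gamma: Tau, 12–1.
Tau vs Sigma: Tau wins 12–1.
Tau vs Theta: Tau wins 10–3.
Delta vs Gamma: Delta is ranked higher on 5+2+2 = 9 ballots, Gamma on 4. Delta wins 9–4.
Delta–Sigma: Sigma 8–5.
Delta vs Theta: Delta, 10–3.
Gamma vs Sigma: 3 to 10, Sigma.
Gamma–Theta: Theta 12–1.
Sigma vs Theta: Sigma is ranked higher on 1+5+1 = 7 ballots, Theta on 6. Sigma wins 7–6.
Tau beats each of Delta, Gamma, Sigma, Theta — Tau is the Condorcet winner.

Tau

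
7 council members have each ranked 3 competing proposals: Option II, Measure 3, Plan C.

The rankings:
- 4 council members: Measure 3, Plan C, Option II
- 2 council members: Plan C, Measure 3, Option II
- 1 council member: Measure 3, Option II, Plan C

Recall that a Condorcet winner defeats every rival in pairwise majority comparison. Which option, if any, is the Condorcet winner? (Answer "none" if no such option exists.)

Check each pair by majority over 7 ballots:
Option II vs Measure 3: Measure 3 wins 7–0.
Option II vs Plan C: Plan C wins 6–1.
Measure 3 vs Plan C: Measure 3, 5–2.
Only Measure 3 has no losses; Measure 3 is the Condorcet winner.

Measure 3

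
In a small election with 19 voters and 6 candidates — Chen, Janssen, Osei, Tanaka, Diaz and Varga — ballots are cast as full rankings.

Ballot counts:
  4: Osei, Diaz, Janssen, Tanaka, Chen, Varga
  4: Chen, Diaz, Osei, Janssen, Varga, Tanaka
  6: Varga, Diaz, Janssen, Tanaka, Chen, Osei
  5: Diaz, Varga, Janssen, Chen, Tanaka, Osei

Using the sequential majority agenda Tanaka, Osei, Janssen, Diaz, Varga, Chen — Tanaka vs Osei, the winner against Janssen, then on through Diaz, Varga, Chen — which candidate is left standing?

Round 1: Tanaka vs Osei — 11–8, Tanaka advances.
Round 2: Tanaka vs Janssen — 0–19, Janssen advances.
Round 3: Janssen vs Diaz — 0–19, Diaz advances.
Round 4: Diaz vs Varga — 13–6, Diaz advances.
Round 5: Diaz vs Chen — 15–4, Diaz advances.
Diaz survives the agenda.

Diaz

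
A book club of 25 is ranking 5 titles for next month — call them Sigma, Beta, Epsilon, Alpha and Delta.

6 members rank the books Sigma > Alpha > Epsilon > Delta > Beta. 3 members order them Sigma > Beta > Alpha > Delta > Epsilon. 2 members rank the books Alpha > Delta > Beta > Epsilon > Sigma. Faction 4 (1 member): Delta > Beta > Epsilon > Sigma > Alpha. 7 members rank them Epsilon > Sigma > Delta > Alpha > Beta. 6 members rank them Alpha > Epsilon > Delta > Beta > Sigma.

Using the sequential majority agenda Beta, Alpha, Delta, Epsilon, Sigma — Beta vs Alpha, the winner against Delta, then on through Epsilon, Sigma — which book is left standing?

Sigma

Round 1: Beta vs Alpha — 4–21, Alpha advances.
Round 2: Alpha vs Delta — 17–8, Alpha advances.
Round 3: Alpha vs Epsilon — 17–8, Alpha advances.
Round 4: Alpha vs Sigma — 8–17, Sigma advances.
Sigma survives the agenda.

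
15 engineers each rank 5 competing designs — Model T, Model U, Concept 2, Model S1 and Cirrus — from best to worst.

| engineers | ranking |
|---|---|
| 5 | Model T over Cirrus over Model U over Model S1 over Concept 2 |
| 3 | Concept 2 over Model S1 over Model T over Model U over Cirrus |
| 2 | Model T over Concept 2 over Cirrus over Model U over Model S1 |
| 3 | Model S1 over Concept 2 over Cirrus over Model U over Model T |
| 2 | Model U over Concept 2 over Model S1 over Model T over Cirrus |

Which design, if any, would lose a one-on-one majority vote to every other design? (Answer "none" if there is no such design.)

Pairwise majorities:
Model T vs Model U: 10 to 5, Model T.
Model T vs Concept 2: 5+2 = 7 for Model T, 8 for Concept 2 — Concept 2 by 8–7.
Model T vs Model S1: 7 to 8, Model S1.
Model T vs Cirrus: Model T preferred on 5+3+2+2 = 12 ballots; Model T wins 12–3.
Model U vs Concept 2: Model U preferred on 5+2 = 7 ballots; Concept 2 wins 8–7.
Model U vs Model S1: Model U wins 9–6.
Model U vs Cirrus: 3+2 = 5 for Model U, 10 for Cirrus — Cirrus by 10–5.
Concept 2–Model S1: Model S1 8–7.
Concept 2 vs Cirrus: Concept 2 wins 10–5.
Model S1 vs Cirrus: 8 to 7, Model S1.
Each design has at least one pairwise win (Model T beats Model U; Model U beats Model S1; Concept 2 beats Model T; Model S1 beats Model T; Cirrus beats Model U) — no Condorcet loser.

none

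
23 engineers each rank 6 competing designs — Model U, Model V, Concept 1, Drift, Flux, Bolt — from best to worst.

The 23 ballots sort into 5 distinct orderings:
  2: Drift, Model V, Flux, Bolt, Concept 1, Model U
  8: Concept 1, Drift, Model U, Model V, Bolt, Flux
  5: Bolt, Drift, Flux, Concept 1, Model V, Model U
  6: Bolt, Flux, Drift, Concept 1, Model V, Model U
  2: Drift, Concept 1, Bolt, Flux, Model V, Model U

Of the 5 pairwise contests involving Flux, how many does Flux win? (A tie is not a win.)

Flux against each rival (23 engineers):
Flux–Model U: Flux 15–8.
Flux vs Model V: Flux is ranked higher on 5+6+2 = 13 ballots, Model V on 10. Flux wins 13–10.
Flux vs Concept 1: 13 to 10, Flux.
Flux–Drift: Drift 17–6.
Flux vs Bolt: 2 for Flux, 21 for Bolt — Bolt by 21–2.
Flux beats Model U, Model V, Concept 1; loses to Drift, Bolt — 3 pairwise wins.

3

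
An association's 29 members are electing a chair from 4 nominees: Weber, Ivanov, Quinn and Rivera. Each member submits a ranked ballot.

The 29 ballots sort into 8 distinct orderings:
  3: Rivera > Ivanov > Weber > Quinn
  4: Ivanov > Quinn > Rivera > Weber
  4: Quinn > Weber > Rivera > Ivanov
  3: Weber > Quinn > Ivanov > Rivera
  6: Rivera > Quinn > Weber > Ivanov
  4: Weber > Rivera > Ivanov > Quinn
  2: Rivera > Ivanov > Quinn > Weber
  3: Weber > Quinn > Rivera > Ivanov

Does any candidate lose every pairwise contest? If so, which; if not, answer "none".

Ivanov

Pairwise majorities:
Weber vs Ivanov: Weber is ranked higher on 4+3+6+4+3 = 20 ballots, Ivanov on 9. Weber wins 20–9.
Weber vs Quinn: 13 to 16, Quinn.
Weber vs Rivera: 4+3+4+3 = 14 for Weber, 15 for Rivera — Rivera by 15–14.
Ivanov vs Quinn: Ivanov preferred on 3+4+4+2 = 13 ballots; Quinn wins 16–13.
Ivanov vs Rivera: Rivera, 22–7.
Quinn–Rivera: Rivera 15–14.
Ivanov loses to every other candidate — it is the Condorcet loser.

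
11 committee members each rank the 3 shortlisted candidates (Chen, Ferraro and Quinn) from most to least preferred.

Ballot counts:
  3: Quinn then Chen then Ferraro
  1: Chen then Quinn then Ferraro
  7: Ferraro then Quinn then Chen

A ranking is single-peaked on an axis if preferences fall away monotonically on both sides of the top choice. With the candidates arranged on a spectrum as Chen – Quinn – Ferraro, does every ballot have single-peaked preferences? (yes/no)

Axis positions: Chen=1, Quinn=2, Ferraro=3.
Type 1 (peak Quinn at position 2): ranking walks positions 2-1-3, expanding outward from the peak — single-peaked.
Type 2 (peak Chen at position 1): ranking walks positions 1-2-3, expanding outward from the peak — single-peaked.
Type 3 (peak Ferraro at position 3): ranking walks positions 3-2-1, expanding outward from the peak — single-peaked.
Every ranking is single-peaked on this axis.

yes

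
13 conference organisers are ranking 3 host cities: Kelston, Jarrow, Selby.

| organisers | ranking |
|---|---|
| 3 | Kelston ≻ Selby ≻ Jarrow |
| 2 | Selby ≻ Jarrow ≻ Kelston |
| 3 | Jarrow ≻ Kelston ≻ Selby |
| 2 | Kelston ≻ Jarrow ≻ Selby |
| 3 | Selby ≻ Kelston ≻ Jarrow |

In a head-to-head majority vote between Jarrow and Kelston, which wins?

Ballots ranking Jarrow above Kelston: 2 + 3 = 5.
Ballots ranking Kelston above Jarrow: 13 − 5 = 8.
Kelston wins the head-to-head 8–5.

Kelston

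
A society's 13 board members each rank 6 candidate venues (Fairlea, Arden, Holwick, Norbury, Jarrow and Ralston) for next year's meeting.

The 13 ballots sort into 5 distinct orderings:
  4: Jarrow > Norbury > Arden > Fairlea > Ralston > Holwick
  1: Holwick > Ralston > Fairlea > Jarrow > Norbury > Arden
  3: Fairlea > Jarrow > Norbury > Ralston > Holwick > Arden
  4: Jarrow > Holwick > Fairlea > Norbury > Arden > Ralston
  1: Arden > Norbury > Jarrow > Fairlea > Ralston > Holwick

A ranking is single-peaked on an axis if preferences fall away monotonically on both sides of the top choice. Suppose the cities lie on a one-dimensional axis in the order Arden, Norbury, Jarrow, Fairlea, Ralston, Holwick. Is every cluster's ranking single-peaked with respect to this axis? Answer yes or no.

no

Axis positions: Arden=1, Norbury=2, Jarrow=3, Fairlea=4, Ralston=5, Holwick=6.
Cluster 1 (peak Jarrow at position 3): ranking walks positions 3-2-1-4-5-6, expanding outward from the peak — single-peaked.
Cluster 2 (peak Holwick at position 6): ranking walks positions 6-5-4-3-2-1, expanding outward from the peak — single-peaked.
Cluster 3 (peak Fairlea at position 4): ranking walks positions 4-3-2-5-6-1, expanding outward from the peak — single-peaked.
Cluster 4: ranking walks positions 3-6-4-2-1-5; Holwick is ranked above Fairlea even though Fairlea lies between Holwick and the peak Jarrow on the axis — preferences dip and rise again. Not single-peaked.
Cluster 5 (peak Arden at position 1): ranking walks positions 1-2-3-4-5-6, expanding outward from the peak — single-peaked.
Cluster 4 violates single-peakedness, so the profile is not single-peaked on this axis.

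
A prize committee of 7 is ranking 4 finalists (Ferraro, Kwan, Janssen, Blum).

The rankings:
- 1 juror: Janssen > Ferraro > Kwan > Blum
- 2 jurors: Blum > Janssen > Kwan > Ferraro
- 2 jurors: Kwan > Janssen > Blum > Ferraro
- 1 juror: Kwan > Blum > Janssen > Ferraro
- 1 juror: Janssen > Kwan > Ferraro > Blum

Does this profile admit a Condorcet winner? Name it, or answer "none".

Janssen

Head-to-head results (7 jurors):
Ferraro vs Kwan: 1 to 6, Kwan.
Ferraro vs Janssen: Ferraro is ranked higher on 0 ballots, Janssen on 7. Janssen wins 7–0.
Ferraro vs Blum: Ferraro is ranked higher on 1+1 = 2 ballots, Blum on 5. Blum wins 5–2.
Kwan vs Janssen: 2+1 = 3 for Kwan, 4 for Janssen — Janssen by 4–3.
Kwan vs Blum: 1+2+1+1 = 5 for Kwan, 2 for Blum — Kwan by 5–2.
Janssen vs Blum: Janssen preferred on 1+2+1 = 4 ballots; Janssen wins 4–3.
Only Janssen has no losses; Janssen is the Condorcet winner.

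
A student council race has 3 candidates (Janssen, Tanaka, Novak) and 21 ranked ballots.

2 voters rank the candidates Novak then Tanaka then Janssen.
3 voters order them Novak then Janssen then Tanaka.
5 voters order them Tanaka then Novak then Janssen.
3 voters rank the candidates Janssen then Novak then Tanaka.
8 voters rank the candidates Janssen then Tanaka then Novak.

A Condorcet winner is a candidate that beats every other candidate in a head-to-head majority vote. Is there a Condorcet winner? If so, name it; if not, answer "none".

Pairwise majorities:
Janssen vs Tanaka: 14 to 7, Janssen.
Janssen vs Novak: 3+8 = 11 for Janssen, 10 for Novak — Janssen by 11–10.
Tanaka vs Novak: 13 to 8, Tanaka.
Only Janssen has no losses; Janssen is the Condorcet winner.

Janssen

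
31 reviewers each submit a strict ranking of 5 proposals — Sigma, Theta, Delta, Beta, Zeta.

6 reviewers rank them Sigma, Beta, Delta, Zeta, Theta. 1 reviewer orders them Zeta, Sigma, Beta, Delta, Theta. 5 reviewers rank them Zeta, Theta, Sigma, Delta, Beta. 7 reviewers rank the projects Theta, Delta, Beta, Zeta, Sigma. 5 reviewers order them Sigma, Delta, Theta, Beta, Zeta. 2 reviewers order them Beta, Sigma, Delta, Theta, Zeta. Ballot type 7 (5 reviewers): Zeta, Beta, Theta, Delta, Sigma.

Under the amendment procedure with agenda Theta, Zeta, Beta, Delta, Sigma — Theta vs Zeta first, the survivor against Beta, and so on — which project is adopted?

Sigma

Round 1: Theta vs Zeta — 14–17, Zeta advances.
Round 2: Zeta vs Beta — 11–20, Beta advances.
Round 3: Beta vs Delta — 14–17, Delta advances.
Round 4: Delta vs Sigma — 12–19, Sigma advances.
Sigma survives the agenda.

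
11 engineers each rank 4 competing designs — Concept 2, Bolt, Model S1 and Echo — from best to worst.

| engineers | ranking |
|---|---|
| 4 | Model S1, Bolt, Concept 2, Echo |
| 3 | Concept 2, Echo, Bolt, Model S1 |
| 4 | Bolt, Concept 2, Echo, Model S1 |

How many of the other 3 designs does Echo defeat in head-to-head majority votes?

1

Echo against each rival (11 engineers):
Echo vs Concept 2: Concept 2 wins 11–0.
Echo vs Bolt: 3 to 8, Bolt.
Echo vs Model S1: Echo, 7–4.
Echo beats Model S1; loses to Concept 2, Bolt — 1 pairwise win.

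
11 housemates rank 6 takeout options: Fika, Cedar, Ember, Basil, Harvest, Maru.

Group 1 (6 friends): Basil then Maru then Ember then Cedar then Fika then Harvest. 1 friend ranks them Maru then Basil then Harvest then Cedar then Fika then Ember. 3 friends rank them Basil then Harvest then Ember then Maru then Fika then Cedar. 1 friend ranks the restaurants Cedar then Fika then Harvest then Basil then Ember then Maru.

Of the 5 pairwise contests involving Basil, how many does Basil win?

5

Basil against each rival (11 friends):
Basil–Fika: Basil 10–1.
Basil–Cedar: Basil 10–1.
Basil–Ember: Basil 11–0.
Basil vs Harvest: Basil, 10–1.
Basil vs Maru: Basil preferred on 6+3+1 = 10 ballots; Basil wins 10–1.
Basil beats Fika, Cedar, Ember, Harvest, Maru — 5 pairwise wins.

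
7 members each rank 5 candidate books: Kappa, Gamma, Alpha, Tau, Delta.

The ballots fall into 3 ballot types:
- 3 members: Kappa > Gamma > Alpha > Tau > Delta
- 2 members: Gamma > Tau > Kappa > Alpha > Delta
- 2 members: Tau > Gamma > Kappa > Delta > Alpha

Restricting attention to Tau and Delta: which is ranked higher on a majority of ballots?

Tau

Ballots ranking Tau above Delta: 3 + 2 + 2 = 7.
Ballots ranking Delta above Tau: 7 − 7 = 0.
Tau wins the head-to-head 7–0.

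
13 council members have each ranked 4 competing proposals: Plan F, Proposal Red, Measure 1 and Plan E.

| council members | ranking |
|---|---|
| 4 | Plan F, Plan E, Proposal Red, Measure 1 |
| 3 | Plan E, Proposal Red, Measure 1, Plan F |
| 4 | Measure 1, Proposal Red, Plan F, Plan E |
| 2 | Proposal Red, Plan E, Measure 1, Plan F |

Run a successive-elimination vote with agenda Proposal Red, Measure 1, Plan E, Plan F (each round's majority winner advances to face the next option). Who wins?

Round 1: Proposal Red vs Measure 1 — 9–4, Proposal Red advances.
Round 2: Proposal Red vs Plan E — 6–7, Plan E advances.
Round 3: Plan E vs Plan F — 5–8, Plan F advances.
The agenda winner is Plan F.

Plan F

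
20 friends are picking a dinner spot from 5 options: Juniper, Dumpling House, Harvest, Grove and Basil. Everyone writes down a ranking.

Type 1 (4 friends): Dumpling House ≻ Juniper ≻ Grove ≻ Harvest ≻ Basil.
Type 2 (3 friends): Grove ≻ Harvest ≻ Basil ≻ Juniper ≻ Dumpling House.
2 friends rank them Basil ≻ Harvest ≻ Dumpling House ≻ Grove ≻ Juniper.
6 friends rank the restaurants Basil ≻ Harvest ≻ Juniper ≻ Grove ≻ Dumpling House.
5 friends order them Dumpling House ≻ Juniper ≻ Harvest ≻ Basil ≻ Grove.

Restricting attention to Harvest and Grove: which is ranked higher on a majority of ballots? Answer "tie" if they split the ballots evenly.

Harvest

Ballots ranking Harvest above Grove: 2 + 6 + 5 = 13.
Ballots ranking Grove above Harvest: 20 − 13 = 7.
Harvest wins the head-to-head 13–7.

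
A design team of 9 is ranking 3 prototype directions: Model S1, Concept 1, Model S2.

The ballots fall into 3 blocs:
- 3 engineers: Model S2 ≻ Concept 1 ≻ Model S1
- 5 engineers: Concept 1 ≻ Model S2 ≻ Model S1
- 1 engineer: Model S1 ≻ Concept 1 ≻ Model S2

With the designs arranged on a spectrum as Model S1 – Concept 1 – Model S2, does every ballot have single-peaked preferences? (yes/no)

yes

Axis positions: Model S1=1, Concept 1=2, Model S2=3.
Bloc 1 (peak Model S2 at position 3): ranking walks positions 3-2-1, expanding outward from the peak — single-peaked.
Bloc 2 (peak Concept 1 at position 2): ranking walks positions 2-3-1, expanding outward from the peak — single-peaked.
Bloc 3 (peak Model S1 at position 1): ranking walks positions 1-2-3, expanding outward from the peak — single-peaked.
Every ranking is single-peaked on this axis.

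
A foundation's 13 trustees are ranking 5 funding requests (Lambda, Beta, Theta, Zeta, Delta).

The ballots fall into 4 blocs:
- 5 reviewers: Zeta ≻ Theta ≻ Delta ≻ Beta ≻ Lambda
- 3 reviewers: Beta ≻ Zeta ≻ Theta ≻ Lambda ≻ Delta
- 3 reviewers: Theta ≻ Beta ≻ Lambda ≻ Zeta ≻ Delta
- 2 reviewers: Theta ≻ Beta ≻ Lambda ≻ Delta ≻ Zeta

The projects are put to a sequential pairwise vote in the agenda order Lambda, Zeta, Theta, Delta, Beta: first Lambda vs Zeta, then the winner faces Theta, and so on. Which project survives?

Beta

Round 1: Lambda vs Zeta — 5–8, Zeta advances.
Round 2: Zeta vs Theta — 8–5, Zeta advances.
Round 3: Zeta vs Delta — 11–2, Zeta advances.
Round 4: Zeta vs Beta — 5–8, Beta advances.
The agenda winner is Beta.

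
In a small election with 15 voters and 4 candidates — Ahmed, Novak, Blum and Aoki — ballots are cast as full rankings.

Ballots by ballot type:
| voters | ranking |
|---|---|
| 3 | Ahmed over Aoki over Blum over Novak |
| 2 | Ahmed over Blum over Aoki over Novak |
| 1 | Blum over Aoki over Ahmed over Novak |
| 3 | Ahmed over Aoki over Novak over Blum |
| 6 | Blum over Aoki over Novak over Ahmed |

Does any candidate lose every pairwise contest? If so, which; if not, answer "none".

Pairwise majorities:
Ahmed vs Novak: Ahmed wins 9–6.
Ahmed vs Blum: Ahmed wins 8–7.
Ahmed–Aoki: Ahmed 8–7.
Novak vs Blum: Blum, 12–3.
Novak–Aoki: Aoki 15–0.
Blum vs Aoki: 9 to 6, Blum.
Novak loses to every other candidate — it is the Condorcet loser.

Novak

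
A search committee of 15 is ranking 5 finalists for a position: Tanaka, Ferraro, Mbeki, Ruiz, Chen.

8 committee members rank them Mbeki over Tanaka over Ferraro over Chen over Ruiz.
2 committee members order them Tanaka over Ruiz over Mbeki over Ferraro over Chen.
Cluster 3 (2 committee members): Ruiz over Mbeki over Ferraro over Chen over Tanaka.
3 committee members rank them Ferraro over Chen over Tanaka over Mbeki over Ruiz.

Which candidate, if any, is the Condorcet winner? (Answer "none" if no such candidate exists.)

Mbeki

Head-to-head results (15 committee members):
Tanaka vs Ferraro: 8+2 = 10 for Tanaka, 5 for Ferraro — Tanaka by 10–5.
Tanaka vs Mbeki: 2+3 = 5 for Tanaka, 10 for Mbeki — Mbeki by 10–5.
Tanaka vs Ruiz: 8+2+3 = 13 for Tanaka, 2 for Ruiz — Tanaka by 13–2.
Tanaka vs Chen: Tanaka preferred on 8+2 = 10 ballots; Tanaka wins 10–5.
Ferraro vs Mbeki: 3 for Ferraro, 12 for Mbeki — Mbeki by 12–3.
Ferraro vs Ruiz: Ferraro preferred on 8+3 = 11 ballots; Ferraro wins 11–4.
Ferraro vs Chen: 8+2+2+3 = 15 for Ferraro, 0 for Chen — Ferraro by 15–0.
Mbeki vs Ruiz: Mbeki preferred on 8+3 = 11 ballots; Mbeki wins 11–4.
Mbeki vs Chen: 8+2+2 = 12 for Mbeki, 3 for Chen — Mbeki by 12–3.
Ruiz vs Chen: Ruiz preferred on 2+2 = 4 ballots; Chen wins 11–4.
Mbeki defeats every rival head-to-head and is the Condorcet winner.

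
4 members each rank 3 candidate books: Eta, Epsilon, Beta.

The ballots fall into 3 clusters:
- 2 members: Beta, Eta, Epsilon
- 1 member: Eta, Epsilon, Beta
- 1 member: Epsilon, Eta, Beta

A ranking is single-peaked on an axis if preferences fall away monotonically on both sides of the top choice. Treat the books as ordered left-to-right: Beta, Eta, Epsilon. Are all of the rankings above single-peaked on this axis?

Axis positions: Beta=1, Eta=2, Epsilon=3.
Cluster 1 (peak Beta at position 1): ranking walks positions 1-2-3, expanding outward from the peak — single-peaked.
Cluster 2 (peak Eta at position 2): ranking walks positions 2-3-1, expanding outward from the peak — single-peaked.
Cluster 3 (peak Epsilon at position 3): ranking walks positions 3-2-1, expanding outward from the peak — single-peaked.
Every ranking is single-peaked on this axis.

yes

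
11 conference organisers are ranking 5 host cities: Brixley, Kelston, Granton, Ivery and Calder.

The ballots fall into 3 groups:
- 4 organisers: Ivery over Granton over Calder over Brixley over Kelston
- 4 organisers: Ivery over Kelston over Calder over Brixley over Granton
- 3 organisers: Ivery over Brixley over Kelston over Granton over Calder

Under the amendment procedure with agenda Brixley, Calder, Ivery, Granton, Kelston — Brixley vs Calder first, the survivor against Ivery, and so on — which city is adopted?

Ivery

Round 1: Brixley vs Calder — 3–8, Calder advances.
Round 2: Calder vs Ivery — 0–11, Ivery advances.
Round 3: Ivery vs Granton — 11–0, Ivery advances.
Round 4: Ivery vs Kelston — 11–0, Ivery advances.
Ivery survives the agenda.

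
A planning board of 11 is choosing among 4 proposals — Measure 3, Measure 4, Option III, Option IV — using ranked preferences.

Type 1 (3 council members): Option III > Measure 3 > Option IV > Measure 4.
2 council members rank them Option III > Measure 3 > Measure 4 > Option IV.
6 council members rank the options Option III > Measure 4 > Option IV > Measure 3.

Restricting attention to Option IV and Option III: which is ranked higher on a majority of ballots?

No ballot ranks Option IV above Option III: 0.
Ballots ranking Option III above Option IV: 11 − 0 = 11.
Option III wins the head-to-head 11–0.

Option III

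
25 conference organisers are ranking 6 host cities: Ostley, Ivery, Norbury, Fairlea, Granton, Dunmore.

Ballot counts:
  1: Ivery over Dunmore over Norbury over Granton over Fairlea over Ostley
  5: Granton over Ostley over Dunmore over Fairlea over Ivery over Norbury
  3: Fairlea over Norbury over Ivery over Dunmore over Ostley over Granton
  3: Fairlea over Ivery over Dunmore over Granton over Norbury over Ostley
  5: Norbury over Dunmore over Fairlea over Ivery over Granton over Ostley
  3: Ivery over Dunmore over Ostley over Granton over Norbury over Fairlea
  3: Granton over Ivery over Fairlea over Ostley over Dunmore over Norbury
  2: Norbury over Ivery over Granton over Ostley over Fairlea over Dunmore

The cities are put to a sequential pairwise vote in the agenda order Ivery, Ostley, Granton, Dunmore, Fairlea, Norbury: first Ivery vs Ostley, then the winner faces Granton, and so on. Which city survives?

Round 1: Ivery vs Ostley — 20–5, Ivery advances.
Round 2: Ivery vs Granton — 17–8, Ivery advances.
Round 3: Ivery vs Dunmore — 15–10, Ivery advances.
Round 4: Ivery vs Fairlea — 9–16, Fairlea advances.
Round 5: Fairlea vs Norbury — 14–11, Fairlea advances.
The agenda winner is Fairlea.

Fairlea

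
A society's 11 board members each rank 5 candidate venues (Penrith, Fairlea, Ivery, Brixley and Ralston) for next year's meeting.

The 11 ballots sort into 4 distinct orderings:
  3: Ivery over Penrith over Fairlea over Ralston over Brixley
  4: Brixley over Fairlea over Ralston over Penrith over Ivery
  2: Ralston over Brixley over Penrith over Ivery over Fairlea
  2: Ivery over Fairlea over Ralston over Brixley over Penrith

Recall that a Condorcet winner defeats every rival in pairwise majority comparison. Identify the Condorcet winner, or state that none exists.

none

Check each pair by majority over 11 ballots:
Penrith–Fairlea: Fairlea 6–5.
Penrith–Ivery: Penrith 6–5.
Penrith vs Brixley: Brixley wins 8–3.
Penrith–Ralston: Ralston 8–3.
Fairlea vs Ivery: Ivery wins 7–4.
Fairlea vs Brixley: Brixley wins 6–5.
Fairlea–Ralston: Fairlea 9–2.
Ivery–Brixley: Brixley 6–5.
Ivery–Ralston: Ralston 6–5.
Brixley vs Ralston: Ralston wins 7–4.
Every city loses at least once (Penrith loses to Fairlea; Fairlea loses to Ivery; Ivery loses to Penrith; Brixley loses to Ralston; Ralston loses to Fairlea). The majority relation contains the cycle Penrith beats Ivery beats Fairlea beats Penrith, so there is no Condorcet winner.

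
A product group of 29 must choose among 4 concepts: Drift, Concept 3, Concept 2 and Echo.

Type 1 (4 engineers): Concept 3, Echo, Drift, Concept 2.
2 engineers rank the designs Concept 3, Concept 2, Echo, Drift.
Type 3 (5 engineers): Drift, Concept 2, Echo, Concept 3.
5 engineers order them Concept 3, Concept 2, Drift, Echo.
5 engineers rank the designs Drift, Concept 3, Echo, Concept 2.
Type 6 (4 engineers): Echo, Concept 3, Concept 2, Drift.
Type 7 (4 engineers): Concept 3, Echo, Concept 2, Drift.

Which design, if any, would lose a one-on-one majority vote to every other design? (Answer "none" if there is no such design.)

none

Pairwise majorities:
Drift vs Concept 3: 10 to 19, Concept 3.
Drift vs Concept 2: Drift preferred on 4+5+5 = 14 ballots; Concept 2 wins 15–14.
Drift vs Echo: 15 to 14, Drift.
Concept 3 vs Concept 2: Concept 3, 24–5.
Concept 3 vs Echo: Concept 3 wins 20–9.
Concept 2 vs Echo: Concept 2 preferred on 2+5+5 = 12 ballots; Echo wins 17–12.
Every design wins at least one matchup (Drift beats Echo; Concept 3 beats Drift; Concept 2 beats Drift; Echo beats Concept 2), so there is no Condorcet loser.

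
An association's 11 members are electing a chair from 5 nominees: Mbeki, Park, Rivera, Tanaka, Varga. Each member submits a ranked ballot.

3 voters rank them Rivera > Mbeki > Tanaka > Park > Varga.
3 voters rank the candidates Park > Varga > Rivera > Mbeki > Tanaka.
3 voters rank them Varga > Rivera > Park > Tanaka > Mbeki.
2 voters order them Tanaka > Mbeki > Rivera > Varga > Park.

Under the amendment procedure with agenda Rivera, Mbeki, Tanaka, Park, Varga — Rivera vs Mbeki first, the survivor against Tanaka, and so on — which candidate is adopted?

Varga

Round 1: Rivera vs Mbeki — 9–2, Rivera advances.
Round 2: Rivera vs Tanaka — 9–2, Rivera advances.
Round 3: Rivera vs Park — 8–3, Rivera advances.
Round 4: Rivera vs Varga — 5–6, Varga advances.
Varga survives the agenda.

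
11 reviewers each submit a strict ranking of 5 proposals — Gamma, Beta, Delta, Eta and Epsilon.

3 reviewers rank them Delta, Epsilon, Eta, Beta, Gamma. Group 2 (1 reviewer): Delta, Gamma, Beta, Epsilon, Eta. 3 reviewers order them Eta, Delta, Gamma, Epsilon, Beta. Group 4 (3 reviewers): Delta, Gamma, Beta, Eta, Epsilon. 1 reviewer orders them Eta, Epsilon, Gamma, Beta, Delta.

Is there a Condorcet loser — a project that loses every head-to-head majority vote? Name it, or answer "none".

Beta

Pairwise majorities:
Gamma vs Beta: Gamma is ranked higher on 1+3+3+1 = 8 ballots, Beta on 3. Gamma wins 8–3.
Gamma vs Delta: 1 for Gamma, 10 for Delta — Delta by 10–1.
Gamma–Eta: Eta 7–4.
Gamma vs Epsilon: 1+3+3 = 7 for Gamma, 4 for Epsilon — Gamma by 7–4.
Beta–Delta: Delta 10–1.
Beta vs Eta: 1+3 = 4 for Beta, 7 for Eta — Eta by 7–4.
Beta vs Epsilon: Epsilon wins 7–4.
Delta vs Eta: Delta preferred on 3+1+3 = 7 ballots; Delta wins 7–4.
Delta vs Epsilon: Delta is ranked higher on 3+1+3+3 = 10 ballots, Epsilon on 1. Delta wins 10–1.
Eta vs Epsilon: 7 to 4, Eta.
Beta is beaten in every head-to-head and is the Condorcet loser.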